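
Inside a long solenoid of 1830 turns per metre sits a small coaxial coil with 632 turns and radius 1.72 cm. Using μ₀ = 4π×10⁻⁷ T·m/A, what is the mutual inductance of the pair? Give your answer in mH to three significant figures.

The outer solenoid produces a uniform field B₁ = μ₀n₁I₁ across the inner coil,
so the flux linkage is N₂Φ = N₂B₁A₂ = μ₀n₁N₂A₂·I₁, giving M = μ₀n₁N₂A₂.
A₂ = πr² = π(1.720×10^-2 m)² = 9.294×10^-4 m².
M = (4π×10⁻⁷)(1830)(632)(9.294×10^-4) = 1.351×10^-3 H.

M ≈ 1.35 mH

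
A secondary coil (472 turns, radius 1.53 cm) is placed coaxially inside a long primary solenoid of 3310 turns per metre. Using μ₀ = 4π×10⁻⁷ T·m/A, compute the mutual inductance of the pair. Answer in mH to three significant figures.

The outer solenoid produces a uniform field B₁ = μ₀n₁I₁ across the inner coil,
so the flux linkage is N₂Φ = N₂B₁A₂ = μ₀n₁N₂A₂·I₁, giving M = μ₀n₁N₂A₂.
A₂ = πr² = π(1.530×10^-2 m)² = 7.354×10^-4 m².
M = (4π×10⁻⁷)(3310)(472)(7.354×10^-4) = 1.444×10^-3 H.

M ≈ 1.44 mH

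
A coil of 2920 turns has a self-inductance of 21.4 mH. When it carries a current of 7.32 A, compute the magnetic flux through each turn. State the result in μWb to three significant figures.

Φ_B ≈ 53.6 μWb

From L = NΦ_B/I, the flux per turn is Φ_B = LI/N.
Φ_B = (2.140×10^-2 H)(7.32 A)/2920 = 5.3647×10^-5 Wb.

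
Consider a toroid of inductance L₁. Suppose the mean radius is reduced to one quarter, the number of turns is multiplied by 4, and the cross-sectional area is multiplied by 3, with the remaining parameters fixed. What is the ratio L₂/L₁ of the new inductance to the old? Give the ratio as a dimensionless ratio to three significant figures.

For a toroid, L ∝ μᵣN²A/R.
L₂/L₁ = (0.25)^-1 × (4)^2 × (3) = 192.

L₂/L₁ = 192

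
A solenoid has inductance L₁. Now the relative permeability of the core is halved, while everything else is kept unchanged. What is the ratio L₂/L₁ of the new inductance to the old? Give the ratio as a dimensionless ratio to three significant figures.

L₂/L₁ = 0.500

For a solenoid, L ∝ μᵣN²A/ℓ.
L₂/L₁ = (0.5) = 0.500.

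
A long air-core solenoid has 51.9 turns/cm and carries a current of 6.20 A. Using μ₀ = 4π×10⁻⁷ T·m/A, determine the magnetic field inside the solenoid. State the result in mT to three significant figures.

Inside a long solenoid, B = μ₀nI.
B = (4π×10⁻⁷)(5.190×10^3 m⁻¹)(6.20 A) = 4.044×10^-2 T.

B ≈ 40.4 mT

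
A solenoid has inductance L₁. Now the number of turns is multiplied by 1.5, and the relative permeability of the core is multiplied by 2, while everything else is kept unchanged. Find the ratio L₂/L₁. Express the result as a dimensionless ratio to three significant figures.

L₂/L₁ = 4.50

For a solenoid, L ∝ μᵣN²A/ℓ.
L₂/L₁ = (1.5)^2 × (2) = 4.50.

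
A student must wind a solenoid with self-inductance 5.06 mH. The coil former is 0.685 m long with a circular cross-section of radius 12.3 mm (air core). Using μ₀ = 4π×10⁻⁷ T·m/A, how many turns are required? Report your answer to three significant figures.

N ≈ 2410 turns

A = πr² = π(1.230×10^-2 m)² = 4.753×10^-4 m².
From L = μ₀N²A/ℓ, N = √(Lℓ / (μ₀A)).
N = √[(5.060×10^-3)(0.685) / ((4π×10⁻⁷)×4.753×10^-4)] = √(5.803×10^6) ≈ 2409.0.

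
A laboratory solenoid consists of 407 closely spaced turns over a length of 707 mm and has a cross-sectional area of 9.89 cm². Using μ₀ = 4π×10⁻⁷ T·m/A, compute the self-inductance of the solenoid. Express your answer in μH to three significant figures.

A = 9.89 cm² = 9.890×10^-4 m².
For a long solenoid, L = μ₀N²A/ℓ.
L = (4π×10⁻⁷)(407)²(9.890×10^-4)/(0.707 m) = 2.912×10^-4 H.

L ≈ 291 μH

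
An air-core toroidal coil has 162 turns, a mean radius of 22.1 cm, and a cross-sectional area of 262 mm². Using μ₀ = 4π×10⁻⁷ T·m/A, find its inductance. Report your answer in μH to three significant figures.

L ≈ 6.22 μH

For a thin toroid, L = μ₀N²A/(2πR).
L = (4π×10⁻⁷)(162)²(2.620×10^-4) / (2π×0.221 m) = 6.223×10^-6 H.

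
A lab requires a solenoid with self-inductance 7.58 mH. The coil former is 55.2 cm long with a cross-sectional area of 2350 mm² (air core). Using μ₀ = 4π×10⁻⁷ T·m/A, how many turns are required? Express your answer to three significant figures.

A = 2350 mm² = 2.350×10^-3 m².
From L = μ₀N²A/ℓ, N = √(Lℓ / (μ₀A)).
N = √[(7.580×10^-3)(0.552) / ((4π×10⁻⁷)×2.350×10^-3)] = √(1.417×10^6) ≈ 1190.3.

N ≈ 1190 turns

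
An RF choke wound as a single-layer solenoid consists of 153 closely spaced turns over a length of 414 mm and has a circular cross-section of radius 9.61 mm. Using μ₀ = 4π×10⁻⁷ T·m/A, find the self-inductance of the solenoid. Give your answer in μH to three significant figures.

L ≈ 20.6 μH

A = πr² = π(9.610×10^-3 m)² = 2.901×10^-4 m².
For a long solenoid, L = μ₀N²A/ℓ.
L = (4π×10⁻⁷)(153)²(2.901×10^-4)/(0.414 m) = 2.062×10^-5 H.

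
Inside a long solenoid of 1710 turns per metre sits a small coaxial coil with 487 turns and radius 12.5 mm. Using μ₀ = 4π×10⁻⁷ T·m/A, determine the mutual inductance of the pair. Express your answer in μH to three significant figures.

The outer solenoid produces a uniform field B₁ = μ₀n₁I₁ across the inner coil,
so the flux linkage is N₂Φ = N₂B₁A₂ = μ₀n₁N₂A₂·I₁, giving M = μ₀n₁N₂A₂.
A₂ = πr² = π(1.250×10^-2 m)² = 4.909×10^-4 m².
M = (4π×10⁻⁷)(1710)(487)(4.909×10^-4) = 5.137×10^-4 H.

M ≈ 514 μH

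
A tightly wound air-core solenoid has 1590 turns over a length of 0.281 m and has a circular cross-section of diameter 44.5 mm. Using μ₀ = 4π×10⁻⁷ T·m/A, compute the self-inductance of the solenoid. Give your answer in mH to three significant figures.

A = π(d/2)² = π(2.225×10^-2 m)² = 1.555×10^-3 m².
For a long solenoid, L = μ₀N²A/ℓ.
L = (4π×10⁻⁷)(1590)²(1.555×10^-3)/(0.281 m) = 1.758×10^-2 H.

L ≈ 17.6 mH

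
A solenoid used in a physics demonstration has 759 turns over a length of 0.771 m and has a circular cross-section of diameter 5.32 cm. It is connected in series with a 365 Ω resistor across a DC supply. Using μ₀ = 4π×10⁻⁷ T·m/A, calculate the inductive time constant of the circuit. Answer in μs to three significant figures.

τ ≈ 5.72 μs

A = π(d/2)² = π(2.660×10^-2 m)² = 2.223×10^-3 m².
L = μ₀N²A/ℓ = (4π×10⁻⁷)(759)²(2.223×10^-3)/(0.771) = 2.087×10^-3 H.
τ = L/R = (2.087×10^-3)/(365) = 5.718×10^-6 s.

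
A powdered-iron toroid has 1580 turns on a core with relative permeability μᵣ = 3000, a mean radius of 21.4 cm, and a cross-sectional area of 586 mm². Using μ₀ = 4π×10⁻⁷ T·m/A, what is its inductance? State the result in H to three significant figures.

For a thin toroid, L = μ₀μᵣN²A/(2πR).
L = (4π×10⁻⁷)(3000)(1580)²(5.860×10^-4) / (2π×0.214 m) = 4.102 H.

L ≈ 4.10 H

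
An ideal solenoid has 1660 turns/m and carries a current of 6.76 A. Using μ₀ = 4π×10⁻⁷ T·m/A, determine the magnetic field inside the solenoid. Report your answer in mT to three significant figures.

B ≈ 14.1 mT

Inside a long solenoid, B = μ₀nI.
B = (4π×10⁻⁷)(1.660×10^3 m⁻¹)(6.76 A) = 1.410×10^-2 T.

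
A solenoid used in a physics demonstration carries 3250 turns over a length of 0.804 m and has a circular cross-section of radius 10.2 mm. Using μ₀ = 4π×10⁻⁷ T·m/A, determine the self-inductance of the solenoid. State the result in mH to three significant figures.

A = πr² = π(1.020×10^-2 m)² = 3.269×10^-4 m².
For a long solenoid, L = μ₀N²A/ℓ.
L = (4π×10⁻⁷)(3250)²(3.269×10^-4)/(0.804 m) = 5.396×10^-3 H.

L ≈ 5.40 mH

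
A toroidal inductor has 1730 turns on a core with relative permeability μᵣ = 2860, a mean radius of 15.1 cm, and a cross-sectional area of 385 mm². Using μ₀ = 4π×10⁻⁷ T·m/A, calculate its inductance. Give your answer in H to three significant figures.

L ≈ 4.36 H

For a thin toroid, L = μ₀μᵣN²A/(2πR).
L = (4π×10⁻⁷)(2860)(1730)²(3.850×10^-4) / (2π×0.151 m) = 4.3649 H.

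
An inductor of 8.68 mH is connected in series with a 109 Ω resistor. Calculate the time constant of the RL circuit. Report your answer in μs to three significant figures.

τ = L/R = (8.680×10^-3 H)/(109 Ω) = 7.963×10^-5 s.

τ ≈ 79.6 μs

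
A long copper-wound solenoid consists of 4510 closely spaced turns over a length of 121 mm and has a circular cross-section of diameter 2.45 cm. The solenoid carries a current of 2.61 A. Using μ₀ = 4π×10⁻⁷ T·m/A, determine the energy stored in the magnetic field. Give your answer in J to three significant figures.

A = π(d/2)² = π(1.225×10^-2 m)² = 4.714×10^-4 m².
L = μ₀N²A/ℓ = (4π×10⁻⁷)(4510)²(4.714×10^-4)/(0.121) = 9.959×10^-2 H.
U = ½LI² = ½(9.959×10^-2)(2.61)² = 0.3392 J.

U ≈ 0.339 J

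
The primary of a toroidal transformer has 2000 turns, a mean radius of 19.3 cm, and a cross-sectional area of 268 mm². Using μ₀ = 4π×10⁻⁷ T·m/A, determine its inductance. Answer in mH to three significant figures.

For a thin toroid, L = μ₀N²A/(2πR).
L = (4π×10⁻⁷)(2000)²(2.680×10^-4) / (2π×0.193 m) = 1.111×10^-3 H.

L ≈ 1.11 mH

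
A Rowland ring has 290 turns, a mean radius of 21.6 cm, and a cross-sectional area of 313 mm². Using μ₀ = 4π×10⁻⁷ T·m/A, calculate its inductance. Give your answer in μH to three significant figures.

L ≈ 24.4 μH

For a thin toroid, L = μ₀N²A/(2πR).
L = (4π×10⁻⁷)(290)²(3.130×10^-4) / (2π×0.216 m) = 2.437×10^-5 H.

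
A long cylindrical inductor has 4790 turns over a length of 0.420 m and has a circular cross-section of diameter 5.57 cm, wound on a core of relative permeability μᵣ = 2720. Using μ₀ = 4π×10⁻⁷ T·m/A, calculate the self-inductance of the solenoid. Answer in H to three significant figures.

A = π(d/2)² = π(2.785×10^-2 m)² = 2.437×10^-3 m².
For a long solenoid, L = μ₀μᵣN²A/ℓ.
L = (4π×10⁻⁷)(2720)(4790)²(2.437×10^-3)/(0.42 m) = 455 H.

L ≈ 455 H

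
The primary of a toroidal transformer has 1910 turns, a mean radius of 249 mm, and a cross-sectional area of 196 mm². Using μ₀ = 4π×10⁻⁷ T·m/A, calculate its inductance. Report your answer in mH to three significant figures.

For a thin toroid, L = μ₀N²A/(2πR).
L = (4π×10⁻⁷)(1910)²(1.960×10^-4) / (2π×0.249 m) = 5.743×10^-4 H.

L ≈ 0.574 mH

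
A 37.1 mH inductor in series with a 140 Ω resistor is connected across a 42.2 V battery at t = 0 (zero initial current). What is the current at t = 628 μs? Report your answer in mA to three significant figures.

I ≈ 273 mA

τ = L/R = 3.710×10^-2/140 = 2.650×10^-4 s; final current I_∞ = ε/R = 42.2/140 = 0.3014 A.
I(t) = I_∞(1 − e^(−t/τ)) with t/τ = 2.370.
I = (0.3014)(1 − e^(−2.370)) = 0.2732 A.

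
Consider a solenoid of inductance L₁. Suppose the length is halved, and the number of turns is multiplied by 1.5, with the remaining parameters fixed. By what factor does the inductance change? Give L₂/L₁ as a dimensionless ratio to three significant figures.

For a solenoid, L ∝ μᵣN²A/ℓ.
L₂/L₁ = (0.5)^-1 × (1.5)^2 = 4.50.

L₂/L₁ = 4.50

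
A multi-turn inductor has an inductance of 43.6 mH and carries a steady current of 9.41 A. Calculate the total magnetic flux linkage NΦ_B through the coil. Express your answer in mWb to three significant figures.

NΦ_B ≈ 410 mWb

From L = NΦ_B/I, the flux linkage is NΦ_B = LI.
NΦ_B = (4.360×10^-2 H)(9.41 A) = 0.4103 Wb.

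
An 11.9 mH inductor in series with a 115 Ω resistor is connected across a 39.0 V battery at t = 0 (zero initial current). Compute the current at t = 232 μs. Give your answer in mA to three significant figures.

I ≈ 303 mA

τ = L/R = 1.190×10^-2/115 = 1.0348×10^-4 s; final current I_∞ = ε/R = 39.0/115 = 0.3391 A.
I(t) = I_∞(1 − e^(−t/τ)) with t/τ = 2.242.
I = (0.3391)(1 − e^(−2.242)) = 0.3031 A.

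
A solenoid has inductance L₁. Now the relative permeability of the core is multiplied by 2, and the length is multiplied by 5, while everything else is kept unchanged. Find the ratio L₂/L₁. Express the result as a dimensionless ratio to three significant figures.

For a solenoid, L ∝ μᵣN²A/ℓ.
L₂/L₁ = (2) × (5)^-1 = 0.400.

L₂/L₁ = 0.400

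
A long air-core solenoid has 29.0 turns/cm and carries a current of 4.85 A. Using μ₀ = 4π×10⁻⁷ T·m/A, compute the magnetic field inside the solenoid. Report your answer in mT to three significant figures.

Inside a long solenoid, B = μ₀nI.
B = (4π×10⁻⁷)(2.900×10^3 m⁻¹)(4.85 A) = 1.767×10^-2 T.

B ≈ 17.7 mT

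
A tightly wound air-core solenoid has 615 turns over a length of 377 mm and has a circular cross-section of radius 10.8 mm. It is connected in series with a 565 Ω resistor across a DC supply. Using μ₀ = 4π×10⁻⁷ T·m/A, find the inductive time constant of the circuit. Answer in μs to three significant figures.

A = πr² = π(1.080×10^-2 m)² = 3.664×10^-4 m².
L = μ₀N²A/ℓ = (4π×10⁻⁷)(615)²(3.664×10^-4)/(0.377) = 4.620×10^-4 H.
τ = L/R = (4.620×10^-4)/(565) = 8.177×10^-7 s.

τ ≈ 0.818 μs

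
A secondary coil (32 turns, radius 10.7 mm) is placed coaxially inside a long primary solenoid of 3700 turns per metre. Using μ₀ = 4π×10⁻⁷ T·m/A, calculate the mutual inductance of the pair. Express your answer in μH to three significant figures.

The outer solenoid produces a uniform field B₁ = μ₀n₁I₁ across the inner coil,
so the flux linkage is N₂Φ = N₂B₁A₂ = μ₀n₁N₂A₂·I₁, giving M = μ₀n₁N₂A₂.
A₂ = πr² = π(1.070×10^-2 m)² = 3.597×10^-4 m².
M = (4π×10⁻⁷)(3700)(32)(3.597×10^-4) = 5.352×10^-5 H.

M ≈ 53.5 μH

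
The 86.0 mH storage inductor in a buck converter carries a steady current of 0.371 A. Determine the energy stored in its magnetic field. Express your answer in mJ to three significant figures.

Stored magnetic energy: U = ½LI².
U = ½(8.600×10^-2 H)(0.371 A)² = 5.919×10^-3 J.

U ≈ 5.92 mJ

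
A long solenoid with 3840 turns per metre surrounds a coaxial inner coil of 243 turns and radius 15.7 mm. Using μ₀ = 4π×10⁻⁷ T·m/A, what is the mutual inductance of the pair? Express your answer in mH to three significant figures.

M ≈ 0.908 mH

The outer solenoid produces a uniform field B₁ = μ₀n₁I₁ across the inner coil,
so the flux linkage is N₂Φ = N₂B₁A₂ = μ₀n₁N₂A₂·I₁, giving M = μ₀n₁N₂A₂.
A₂ = πr² = π(1.570×10^-2 m)² = 7.744×10^-4 m².
M = (4π×10⁻⁷)(3840)(243)(7.744×10^-4) = 9.080×10^-4 H.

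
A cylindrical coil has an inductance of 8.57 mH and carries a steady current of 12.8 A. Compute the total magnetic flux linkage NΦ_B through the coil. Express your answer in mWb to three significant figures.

NΦ_B ≈ 110 mWb

From L = NΦ_B/I, the flux linkage is NΦ_B = LI.
NΦ_B = (8.570×10^-3 H)(12.8 A) = 0.1097 Wb.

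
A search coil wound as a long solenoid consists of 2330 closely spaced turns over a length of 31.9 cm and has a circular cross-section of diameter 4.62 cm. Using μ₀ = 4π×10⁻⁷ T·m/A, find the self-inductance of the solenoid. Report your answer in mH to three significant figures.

L ≈ 35.9 mH

A = π(d/2)² = π(2.310×10^-2 m)² = 1.676×10^-3 m².
For a long solenoid, L = μ₀N²A/ℓ.
L = (4π×10⁻⁷)(2330)²(1.676×10^-3)/(0.319 m) = 3.585×10^-2 H.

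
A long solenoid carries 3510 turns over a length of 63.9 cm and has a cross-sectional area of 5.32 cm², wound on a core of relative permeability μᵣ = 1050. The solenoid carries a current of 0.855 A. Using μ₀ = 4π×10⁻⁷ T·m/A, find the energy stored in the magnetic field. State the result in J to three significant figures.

U ≈ 4.95 J

A = 5.32 cm² = 5.320×10^-4 m².
L = μ₀μᵣN²A/ℓ = (4π×10⁻⁷)(1050)(3510)²(5.320×10^-4)/(0.639) = 13.53 H.
U = ½LI² = ½(13.53)(0.855)² = 4.947 J.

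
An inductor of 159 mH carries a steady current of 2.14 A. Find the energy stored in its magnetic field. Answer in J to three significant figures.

U ≈ 0.364 J

Stored magnetic energy: U = ½LI².
U = ½(0.159 H)(2.14 A)² = 0.3641 J.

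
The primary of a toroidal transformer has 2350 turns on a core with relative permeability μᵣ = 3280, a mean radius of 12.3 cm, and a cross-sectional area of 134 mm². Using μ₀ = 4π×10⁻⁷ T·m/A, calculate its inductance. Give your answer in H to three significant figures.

L ≈ 3.95 H

For a thin toroid, L = μ₀μᵣN²A/(2πR).
L = (4π×10⁻⁷)(3280)(2350)²(1.340×10^-4) / (2π×0.123 m) = 3.947 H.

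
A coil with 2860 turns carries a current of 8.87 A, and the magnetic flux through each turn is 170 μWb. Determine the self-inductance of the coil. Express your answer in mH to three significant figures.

Self-inductance is defined by L = NΦ_B/I (flux linkage over current).
L = (2860)(1.700×10^-4 Wb)/(8.87 A) = 5.481×10^-2 H.

L ≈ 54.8 mH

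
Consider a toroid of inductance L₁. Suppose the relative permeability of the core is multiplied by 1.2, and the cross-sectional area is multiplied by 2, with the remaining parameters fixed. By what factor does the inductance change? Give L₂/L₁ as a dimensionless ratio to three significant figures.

For a toroid, L ∝ μᵣN²A/R.
L₂/L₁ = (1.2) × (2) = 2.40.

L₂/L₁ = 2.40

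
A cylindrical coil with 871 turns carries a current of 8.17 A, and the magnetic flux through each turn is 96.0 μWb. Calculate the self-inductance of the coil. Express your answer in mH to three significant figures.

Self-inductance is defined by L = NΦ_B/I (flux linkage over current).
L = (871)(9.600×10^-5 Wb)/(8.17 A) = 1.023×10^-2 H.

L ≈ 10.2 mH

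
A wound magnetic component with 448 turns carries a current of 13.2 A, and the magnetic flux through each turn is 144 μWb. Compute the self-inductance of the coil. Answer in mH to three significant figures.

L ≈ 4.89 mH

Self-inductance is defined by L = NΦ_B/I (flux linkage over current).
L = (448)(1.440×10^-4 Wb)/(13.2 A) = 4.887×10^-3 H.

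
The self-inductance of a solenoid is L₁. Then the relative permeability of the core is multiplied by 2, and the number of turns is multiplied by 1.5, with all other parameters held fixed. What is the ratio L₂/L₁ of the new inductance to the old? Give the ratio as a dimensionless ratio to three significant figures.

For a solenoid, L ∝ μᵣN²A/ℓ.
L₂/L₁ = (2) × (1.5)^2 = 4.50.

L₂/L₁ = 4.50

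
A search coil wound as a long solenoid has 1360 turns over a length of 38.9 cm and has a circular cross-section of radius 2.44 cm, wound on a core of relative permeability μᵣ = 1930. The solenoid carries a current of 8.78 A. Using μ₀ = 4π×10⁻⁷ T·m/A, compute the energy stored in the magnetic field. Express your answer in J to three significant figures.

A = πr² = π(2.440×10^-2 m)² = 1.870×10^-3 m².
L = μ₀μᵣN²A/ℓ = (4π×10⁻⁷)(1930)(1360)²(1.870×10^-3)/(0.389) = 21.57 H.
U = ½LI² = ½(21.57)(8.78)² = 831.4 J.

U ≈ 831 J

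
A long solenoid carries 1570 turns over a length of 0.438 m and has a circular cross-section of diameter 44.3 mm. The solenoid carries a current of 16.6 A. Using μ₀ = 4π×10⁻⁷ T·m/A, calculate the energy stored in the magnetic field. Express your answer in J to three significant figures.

U ≈ 1.50 J

A = π(d/2)² = π(2.215×10^-2 m)² = 1.541×10^-3 m².
L = μ₀N²A/ℓ = (4π×10⁻⁷)(1570)²(1.541×10^-3)/(0.438) = 1.090×10^-2 H.
U = ½LI² = ½(1.090×10^-2)(16.6)² = 1.502 J.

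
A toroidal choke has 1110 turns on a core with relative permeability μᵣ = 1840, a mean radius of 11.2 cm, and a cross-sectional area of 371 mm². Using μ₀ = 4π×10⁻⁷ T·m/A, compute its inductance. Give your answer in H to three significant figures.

For a thin toroid, L = μ₀μᵣN²A/(2πR).
L = (4π×10⁻⁷)(1840)(1110)²(3.710×10^-4) / (2π×0.112 m) = 1.502 H.

L ≈ 1.50 H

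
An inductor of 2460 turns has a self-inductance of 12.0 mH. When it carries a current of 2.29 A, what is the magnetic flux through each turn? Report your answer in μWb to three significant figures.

From L = NΦ_B/I, the flux per turn is Φ_B = LI/N.
Φ_B = (1.200×10^-2 H)(2.29 A)/2460 = 1.117×10^-5 Wb.

Φ_B ≈ 11.2 μWb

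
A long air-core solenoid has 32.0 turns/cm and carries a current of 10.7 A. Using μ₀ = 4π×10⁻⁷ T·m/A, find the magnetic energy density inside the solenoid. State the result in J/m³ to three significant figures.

B = μ₀nI = (4π×10⁻⁷)(3.200×10^3)(10.7) = 4.303×10^-2 T.
u = B²/(2μ₀) = (4.303×10^-2)²/(2×4π×10⁻⁷) = 736.6 J/m³.

u ≈ 737 J/m³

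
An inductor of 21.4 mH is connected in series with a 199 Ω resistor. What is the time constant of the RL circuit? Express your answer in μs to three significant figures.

τ ≈ 108 μs

τ = L/R = (2.140×10^-2 H)/(199 Ω) = 1.075×10^-4 s.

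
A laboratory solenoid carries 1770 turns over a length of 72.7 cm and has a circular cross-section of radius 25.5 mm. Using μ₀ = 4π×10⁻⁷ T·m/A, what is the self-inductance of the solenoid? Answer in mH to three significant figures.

L ≈ 11.1 mH

A = πr² = π(2.550×10^-2 m)² = 2.043×10^-3 m².
For a long solenoid, L = μ₀N²A/ℓ.
L = (4π×10⁻⁷)(1770)²(2.043×10^-3)/(0.727 m) = 1.106×10^-2 H.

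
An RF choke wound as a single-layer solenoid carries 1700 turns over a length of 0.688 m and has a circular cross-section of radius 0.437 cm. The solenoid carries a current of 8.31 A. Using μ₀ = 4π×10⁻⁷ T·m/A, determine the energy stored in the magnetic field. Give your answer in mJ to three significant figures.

U ≈ 10.9 mJ

A = πr² = π(4.370×10^-3 m)² = 5.999×10^-5 m².
L = μ₀N²A/ℓ = (4π×10⁻⁷)(1700)²(5.999×10^-5)/(0.688) = 3.167×10^-4 H.
U = ½LI² = ½(3.167×10^-4)(8.31)² = 1.093×10^-2 J.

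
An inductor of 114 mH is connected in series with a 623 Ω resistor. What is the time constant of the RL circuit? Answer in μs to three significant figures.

τ ≈ 183 μs

τ = L/R = (0.114 H)/(623 Ω) = 1.830×10^-4 s.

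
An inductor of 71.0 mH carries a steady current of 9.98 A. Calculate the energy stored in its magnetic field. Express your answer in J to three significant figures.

Stored magnetic energy: U = ½LI².
U = ½(7.100×10^-2 H)(9.98 A)² = 3.536 J.

U ≈ 3.54 J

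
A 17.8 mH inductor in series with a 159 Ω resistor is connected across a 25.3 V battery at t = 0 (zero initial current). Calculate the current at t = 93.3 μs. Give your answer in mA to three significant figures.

I ≈ 90.0 mA

τ = L/R = 1.780×10^-2/159 = 1.119×10^-4 s; final current I_∞ = ε/R = 25.3/159 = 0.1591 A.
I(t) = I_∞(1 − e^(−t/τ)) with t/τ = 0.833.
I = (0.1591)(1 − e^(−0.833)) = 8.997×10^-2 A.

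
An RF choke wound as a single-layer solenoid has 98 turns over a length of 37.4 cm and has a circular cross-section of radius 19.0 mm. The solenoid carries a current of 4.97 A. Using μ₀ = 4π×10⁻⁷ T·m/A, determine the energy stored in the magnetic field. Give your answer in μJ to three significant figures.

U ≈ 452 μJ

A = πr² = π(1.900×10^-2 m)² = 1.134×10^-3 m².
L = μ₀N²A/ℓ = (4π×10⁻⁷)(98)²(1.134×10^-3)/(0.374) = 3.660×10^-5 H.
U = ½LI² = ½(3.660×10^-5)(4.97)² = 4.520×10^-4 J.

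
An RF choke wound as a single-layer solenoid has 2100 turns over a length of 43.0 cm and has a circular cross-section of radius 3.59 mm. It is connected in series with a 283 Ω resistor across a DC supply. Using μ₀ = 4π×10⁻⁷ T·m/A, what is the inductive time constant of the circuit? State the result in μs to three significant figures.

τ ≈ 1.84 μs

A = πr² = π(3.590×10^-3 m)² = 4.049×10^-5 m².
L = μ₀N²A/ℓ = (4π×10⁻⁷)(2100)²(4.049×10^-5)/(0.43) = 5.218×10^-4 H.
τ = L/R = (5.218×10^-4)/(283) = 1.844×10^-6 s.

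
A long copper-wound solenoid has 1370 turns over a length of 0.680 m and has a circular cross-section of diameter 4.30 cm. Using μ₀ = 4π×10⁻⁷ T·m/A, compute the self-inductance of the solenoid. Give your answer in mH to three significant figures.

L ≈ 5.04 mH

A = π(d/2)² = π(2.150×10^-2 m)² = 1.452×10^-3 m².
For a long solenoid, L = μ₀N²A/ℓ.
L = (4π×10⁻⁷)(1370)²(1.452×10^-3)/(0.68 m) = 5.037×10^-3 H.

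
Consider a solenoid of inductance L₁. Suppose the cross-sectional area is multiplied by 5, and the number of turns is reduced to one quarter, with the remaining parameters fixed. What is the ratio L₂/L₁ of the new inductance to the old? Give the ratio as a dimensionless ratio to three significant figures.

For a solenoid, L ∝ μᵣN²A/ℓ.
L₂/L₁ = (5) × (0.25)^2 = 0.313.

L₂/L₁ = 0.313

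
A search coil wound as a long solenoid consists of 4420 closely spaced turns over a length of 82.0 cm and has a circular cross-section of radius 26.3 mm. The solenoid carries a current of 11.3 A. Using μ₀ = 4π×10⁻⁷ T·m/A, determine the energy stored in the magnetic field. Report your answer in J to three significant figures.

A = πr² = π(2.630×10^-2 m)² = 2.173×10^-3 m².
L = μ₀N²A/ℓ = (4π×10⁻⁷)(4420)²(2.173×10^-3)/(0.82) = 6.506×10^-2 H.
U = ½LI² = ½(6.506×10^-2)(11.3)² = 4.154 J.

U ≈ 4.15 J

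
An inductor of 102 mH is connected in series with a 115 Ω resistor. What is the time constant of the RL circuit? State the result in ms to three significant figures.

τ ≈ 0.887 ms

τ = L/R = (0.102 H)/(115 Ω) = 8.870×10^-4 s.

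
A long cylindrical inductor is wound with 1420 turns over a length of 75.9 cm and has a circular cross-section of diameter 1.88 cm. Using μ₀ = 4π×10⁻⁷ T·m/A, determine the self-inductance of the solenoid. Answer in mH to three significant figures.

L ≈ 0.927 mH

A = π(d/2)² = π(9.400×10^-3 m)² = 2.776×10^-4 m².
For a long solenoid, L = μ₀N²A/ℓ.
L = (4π×10⁻⁷)(1420)²(2.776×10^-4)/(0.759 m) = 9.267×10^-4 H.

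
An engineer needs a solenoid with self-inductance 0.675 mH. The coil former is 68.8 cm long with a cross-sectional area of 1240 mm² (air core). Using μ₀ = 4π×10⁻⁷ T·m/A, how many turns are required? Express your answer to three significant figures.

N ≈ 546 turns

A = 1240 mm² = 1.240×10^-3 m².
From L = μ₀N²A/ℓ, N = √(Lℓ / (μ₀A)).
N = √[(6.750×10^-4)(0.688) / ((4π×10⁻⁷)×1.240×10^-3)] = √(2.980×10^5) ≈ 545.9.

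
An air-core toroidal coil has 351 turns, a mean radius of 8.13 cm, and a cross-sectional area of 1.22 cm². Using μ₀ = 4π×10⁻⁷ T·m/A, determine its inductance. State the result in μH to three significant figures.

L ≈ 37.0 μH

For a thin toroid, L = μ₀N²A/(2πR).
L = (4π×10⁻⁷)(351)²(1.220×10^-4) / (2π×8.130×10^-2 m) = 3.698×10^-5 H.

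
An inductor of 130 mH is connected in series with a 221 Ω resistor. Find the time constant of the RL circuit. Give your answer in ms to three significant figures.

τ = L/R = (0.13 H)/(221 Ω) = 5.882×10^-4 s.

τ ≈ 0.588 ms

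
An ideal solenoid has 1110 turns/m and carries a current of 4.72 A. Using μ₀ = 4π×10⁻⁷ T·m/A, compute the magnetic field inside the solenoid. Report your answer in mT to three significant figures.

Inside a long solenoid, B = μ₀nI.
B = (4π×10⁻⁷)(1.110×10^3 m⁻¹)(4.72 A) = 6.584×10^-3 T.

B ≈ 6.58 mT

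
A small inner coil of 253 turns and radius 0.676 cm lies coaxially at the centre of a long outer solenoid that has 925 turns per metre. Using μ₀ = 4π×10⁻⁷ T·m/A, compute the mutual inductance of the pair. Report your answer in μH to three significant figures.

M ≈ 42.2 μH

The outer solenoid produces a uniform field B₁ = μ₀n₁I₁ across the inner coil,
so the flux linkage is N₂Φ = N₂B₁A₂ = μ₀n₁N₂A₂·I₁, giving M = μ₀n₁N₂A₂.
A₂ = πr² = π(6.760×10^-3 m)² = 1.436×10^-4 m².
M = (4π×10⁻⁷)(925)(253)(1.436×10^-4) = 4.222×10^-5 H.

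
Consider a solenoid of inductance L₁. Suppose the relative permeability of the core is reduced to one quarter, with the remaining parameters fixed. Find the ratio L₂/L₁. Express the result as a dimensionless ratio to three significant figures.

L₂/L₁ = 0.250

For a solenoid, L ∝ μᵣN²A/ℓ.
L₂/L₁ = (0.25) = 0.250.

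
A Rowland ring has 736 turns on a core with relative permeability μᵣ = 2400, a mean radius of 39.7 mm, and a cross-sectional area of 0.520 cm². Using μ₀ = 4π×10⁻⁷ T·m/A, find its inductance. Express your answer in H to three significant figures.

For a thin toroid, L = μ₀μᵣN²A/(2πR).
L = (4π×10⁻⁷)(2400)(736)²(5.200×10^-5) / (2π×3.970×10^-2 m) = 0.3406 H.

L ≈ 0.341 H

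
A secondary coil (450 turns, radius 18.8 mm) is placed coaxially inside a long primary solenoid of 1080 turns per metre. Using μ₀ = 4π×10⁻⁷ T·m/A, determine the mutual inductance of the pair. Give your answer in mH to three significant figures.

The outer solenoid produces a uniform field B₁ = μ₀n₁I₁ across the inner coil,
so the flux linkage is N₂Φ = N₂B₁A₂ = μ₀n₁N₂A₂·I₁, giving M = μ₀n₁N₂A₂.
A₂ = πr² = π(1.880×10^-2 m)² = 1.110×10^-3 m².
M = (4π×10⁻⁷)(1080)(450)(1.110×10^-3) = 6.781×10^-4 H.

M ≈ 0.678 mH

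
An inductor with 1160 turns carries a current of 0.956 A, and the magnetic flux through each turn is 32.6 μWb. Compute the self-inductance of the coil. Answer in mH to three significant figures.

Self-inductance is defined by L = NΦ_B/I (flux linkage over current).
L = (1160)(3.260×10^-5 Wb)/(0.956 A) = 3.956×10^-2 H.

L ≈ 39.6 mH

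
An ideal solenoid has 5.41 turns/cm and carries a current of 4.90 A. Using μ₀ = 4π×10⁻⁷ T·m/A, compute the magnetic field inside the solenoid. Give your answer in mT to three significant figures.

B ≈ 3.33 mT

Inside a long solenoid, B = μ₀nI.
B = (4π×10⁻⁷)(541 m⁻¹)(4.90 A) = 3.331×10^-3 T.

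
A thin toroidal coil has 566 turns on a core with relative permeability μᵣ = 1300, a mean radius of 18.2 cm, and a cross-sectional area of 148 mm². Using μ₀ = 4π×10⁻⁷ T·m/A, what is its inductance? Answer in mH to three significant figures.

L ≈ 67.7 mH

For a thin toroid, L = μ₀μᵣN²A/(2πR).
L = (4π×10⁻⁷)(1300)(566)²(1.480×10^-4) / (2π×0.182 m) = 6.773×10^-2 H.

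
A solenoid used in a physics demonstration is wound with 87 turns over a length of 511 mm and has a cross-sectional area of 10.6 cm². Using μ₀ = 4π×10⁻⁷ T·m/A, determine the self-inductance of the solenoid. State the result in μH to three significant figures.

A = 10.6 cm² = 1.060×10^-3 m².
For a long solenoid, L = μ₀N²A/ℓ.
L = (4π×10⁻⁷)(87)²(1.060×10^-3)/(0.511 m) = 1.973×10^-5 H.

L ≈ 19.7 μH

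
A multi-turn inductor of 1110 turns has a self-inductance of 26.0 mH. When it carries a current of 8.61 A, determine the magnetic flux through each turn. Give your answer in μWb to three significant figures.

From L = NΦ_B/I, the flux per turn is Φ_B = LI/N.
Φ_B = (2.600×10^-2 H)(8.61 A)/1110 = 2.017×10^-4 Wb.

Φ_B ≈ 202 μWb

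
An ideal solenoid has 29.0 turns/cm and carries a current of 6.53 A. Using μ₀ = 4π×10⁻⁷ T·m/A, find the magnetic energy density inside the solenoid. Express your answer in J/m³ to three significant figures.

u ≈ 225 J/m³

B = μ₀nI = (4π×10⁻⁷)(2.900×10^3)(6.53) = 2.380×10^-2 T.
u = B²/(2μ₀) = (2.380×10^-2)²/(2×4π×10⁻⁷) = 225.3 J/m³.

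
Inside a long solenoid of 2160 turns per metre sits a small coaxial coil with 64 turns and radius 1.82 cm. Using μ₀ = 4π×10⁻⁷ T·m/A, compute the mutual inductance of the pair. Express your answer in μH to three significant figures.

M ≈ 181 μH

The outer solenoid produces a uniform field B₁ = μ₀n₁I₁ across the inner coil,
so the flux linkage is N₂Φ = N₂B₁A₂ = μ₀n₁N₂A₂·I₁, giving M = μ₀n₁N₂A₂.
A₂ = πr² = π(1.820×10^-2 m)² = 1.041×10^-3 m².
M = (4π×10⁻⁷)(2160)(64)(1.041×10^-3) = 1.808×10^-4 H.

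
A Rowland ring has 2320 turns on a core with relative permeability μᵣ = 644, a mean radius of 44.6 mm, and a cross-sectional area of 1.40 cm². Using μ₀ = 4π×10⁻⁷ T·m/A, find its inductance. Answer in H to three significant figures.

For a thin toroid, L = μ₀μᵣN²A/(2πR).
L = (4π×10⁻⁷)(644)(2320)²(1.400×10^-4) / (2π×4.460×10^-2 m) = 2.176 H.

L ≈ 2.18 H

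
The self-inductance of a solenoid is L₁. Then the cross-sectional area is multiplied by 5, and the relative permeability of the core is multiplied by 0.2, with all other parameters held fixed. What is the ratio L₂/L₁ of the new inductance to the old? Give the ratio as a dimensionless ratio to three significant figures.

L₂/L₁ = 1.00

For a solenoid, L ∝ μᵣN²A/ℓ.
L₂/L₁ = (5) × (0.2) = 1.00.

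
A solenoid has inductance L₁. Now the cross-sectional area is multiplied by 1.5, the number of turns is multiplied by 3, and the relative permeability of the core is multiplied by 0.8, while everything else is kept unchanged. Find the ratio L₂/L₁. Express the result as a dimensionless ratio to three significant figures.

L₂/L₁ = 10.8

For a solenoid, L ∝ μᵣN²A/ℓ.
L₂/L₁ = (1.5) × (3)^2 × (0.8) = 10.8.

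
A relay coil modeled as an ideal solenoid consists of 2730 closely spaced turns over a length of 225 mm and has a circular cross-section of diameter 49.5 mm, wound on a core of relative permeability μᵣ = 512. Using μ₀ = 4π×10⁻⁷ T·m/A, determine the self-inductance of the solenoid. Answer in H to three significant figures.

L ≈ 41.0 H

A = π(d/2)² = π(2.475×10^-2 m)² = 1.924×10^-3 m².
For a long solenoid, L = μ₀μᵣN²A/ℓ.
L = (4π×10⁻⁷)(512)(2730)²(1.924×10^-3)/(0.225 m) = 41.01 H.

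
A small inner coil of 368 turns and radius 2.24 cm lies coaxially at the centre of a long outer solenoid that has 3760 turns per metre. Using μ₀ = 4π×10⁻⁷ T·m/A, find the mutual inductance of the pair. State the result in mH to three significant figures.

The outer solenoid produces a uniform field B₁ = μ₀n₁I₁ across the inner coil,
so the flux linkage is N₂Φ = N₂B₁A₂ = μ₀n₁N₂A₂·I₁, giving M = μ₀n₁N₂A₂.
A₂ = πr² = π(2.240×10^-2 m)² = 1.576×10^-3 m².
M = (4π×10⁻⁷)(3760)(368)(1.576×10^-3) = 2.741×10^-3 H.

M ≈ 2.74 mH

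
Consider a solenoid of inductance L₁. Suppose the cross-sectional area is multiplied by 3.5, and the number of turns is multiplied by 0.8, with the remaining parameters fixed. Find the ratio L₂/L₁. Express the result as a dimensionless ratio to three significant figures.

For a solenoid, L ∝ μᵣN²A/ℓ.
L₂/L₁ = (3.5) × (0.8)^2 = 2.24.

L₂/L₁ = 2.24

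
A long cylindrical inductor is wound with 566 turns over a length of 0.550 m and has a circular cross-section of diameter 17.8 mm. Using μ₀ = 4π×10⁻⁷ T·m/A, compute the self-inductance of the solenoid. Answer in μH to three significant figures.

L ≈ 182 μH

A = π(d/2)² = π(8.900×10^-3 m)² = 2.488×10^-4 m².
For a long solenoid, L = μ₀N²A/ℓ.
L = (4π×10⁻⁷)(566)²(2.488×10^-4)/(0.55 m) = 1.821×10^-4 H.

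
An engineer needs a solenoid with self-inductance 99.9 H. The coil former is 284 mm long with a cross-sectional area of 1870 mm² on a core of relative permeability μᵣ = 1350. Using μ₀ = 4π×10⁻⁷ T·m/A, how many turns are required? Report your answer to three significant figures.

N ≈ 2990 turns

A = 1870 mm² = 1.870×10^-3 m².
From L = μ₀μᵣN²A/ℓ, N = √(Lℓ / (μ₀μᵣA)).
N = √[(99.9)(0.284) / ((4π×10⁻⁷)(1350)×1.870×10^-3)] = √(8.943×10^6) ≈ 2990.5.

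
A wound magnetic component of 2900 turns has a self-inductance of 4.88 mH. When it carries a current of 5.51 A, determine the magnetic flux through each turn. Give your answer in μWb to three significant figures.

Φ_B ≈ 9.27 μWb

From L = NΦ_B/I, the flux per turn is Φ_B = LI/N.
Φ_B = (4.880×10^-3 H)(5.51 A)/2900 = 9.272×10^-6 Wb.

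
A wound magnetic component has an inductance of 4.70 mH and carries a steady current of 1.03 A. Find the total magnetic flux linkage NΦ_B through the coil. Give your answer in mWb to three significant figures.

From L = NΦ_B/I, the flux linkage is NΦ_B = LI.
NΦ_B = (4.700×10^-3 H)(1.03 A) = 4.841×10^-3 Wb.

NΦ_B ≈ 4.84 mWb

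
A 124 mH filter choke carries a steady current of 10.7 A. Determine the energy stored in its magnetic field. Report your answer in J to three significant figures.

Stored magnetic energy: U = ½LI².
U = ½(0.124 H)(10.7 A)² = 7.098 J.

U ≈ 7.10 J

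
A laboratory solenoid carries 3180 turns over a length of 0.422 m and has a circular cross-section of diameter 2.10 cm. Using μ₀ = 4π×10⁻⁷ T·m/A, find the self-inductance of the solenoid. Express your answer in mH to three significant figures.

L ≈ 10.4 mH

A = π(d/2)² = π(1.050×10^-2 m)² = 3.464×10^-4 m².
For a long solenoid, L = μ₀N²A/ℓ.
L = (4π×10⁻⁷)(3180)²(3.464×10^-4)/(0.422 m) = 1.043×10^-2 H.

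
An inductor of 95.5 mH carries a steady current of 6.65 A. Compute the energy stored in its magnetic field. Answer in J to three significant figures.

U ≈ 2.11 J

Stored magnetic energy: U = ½LI².
U = ½(9.550×10^-2 H)(6.65 A)² = 2.112 J.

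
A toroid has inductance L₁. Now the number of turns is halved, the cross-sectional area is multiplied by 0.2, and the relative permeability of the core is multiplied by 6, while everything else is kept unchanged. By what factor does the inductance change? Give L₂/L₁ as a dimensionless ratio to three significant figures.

L₂/L₁ = 0.300

For a toroid, L ∝ μᵣN²A/R.
L₂/L₁ = (0.5)^2 × (0.2) × (6) = 0.300.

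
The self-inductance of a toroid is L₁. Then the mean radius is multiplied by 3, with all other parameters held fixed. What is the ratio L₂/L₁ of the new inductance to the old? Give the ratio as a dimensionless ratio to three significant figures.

For a toroid, L ∝ μᵣN²A/R.
L₂/L₁ = (3)^-1 = 0.333.

L₂/L₁ = 0.333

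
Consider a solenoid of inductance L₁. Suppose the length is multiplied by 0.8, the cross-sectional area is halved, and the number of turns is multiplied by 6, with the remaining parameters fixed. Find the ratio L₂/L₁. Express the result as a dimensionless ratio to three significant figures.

L₂/L₁ = 22.5

For a solenoid, L ∝ μᵣN²A/ℓ.
L₂/L₁ = (0.8)^-1 × (0.5) × (6)^2 = 22.5.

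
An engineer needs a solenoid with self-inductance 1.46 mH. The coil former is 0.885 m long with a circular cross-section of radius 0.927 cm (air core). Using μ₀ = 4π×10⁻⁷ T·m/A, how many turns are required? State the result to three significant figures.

N ≈ 1950 turns

A = πr² = π(9.270×10^-3 m)² = 2.700×10^-4 m².
From L = μ₀N²A/ℓ, N = √(Lℓ / (μ₀A)).
N = √[(1.460×10^-3)(0.885) / ((4π×10⁻⁷)×2.700×10^-4)] = √(3.809×10^6) ≈ 1951.6.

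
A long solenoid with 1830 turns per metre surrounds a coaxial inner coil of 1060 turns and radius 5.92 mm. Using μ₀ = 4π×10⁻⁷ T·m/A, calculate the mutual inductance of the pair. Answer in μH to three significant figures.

The outer solenoid produces a uniform field B₁ = μ₀n₁I₁ across the inner coil,
so the flux linkage is N₂Φ = N₂B₁A₂ = μ₀n₁N₂A₂·I₁, giving M = μ₀n₁N₂A₂.
A₂ = πr² = π(5.920×10^-3 m)² = 1.101×10^-4 m².
M = (4π×10⁻⁷)(1830)(1060)(1.101×10^-4) = 2.684×10^-4 H.

M ≈ 268 μH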